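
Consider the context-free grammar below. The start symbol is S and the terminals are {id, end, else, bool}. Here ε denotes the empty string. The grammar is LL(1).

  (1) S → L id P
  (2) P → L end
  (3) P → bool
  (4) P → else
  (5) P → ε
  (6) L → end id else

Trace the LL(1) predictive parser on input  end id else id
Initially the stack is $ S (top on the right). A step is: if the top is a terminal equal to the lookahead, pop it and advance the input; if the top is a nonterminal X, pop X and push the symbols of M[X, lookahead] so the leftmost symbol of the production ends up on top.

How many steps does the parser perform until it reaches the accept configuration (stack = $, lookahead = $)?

7

step 1: stack=$ S  input=end id else id $  — expand S → L id P
step 2: stack=$ P id L  input=end id else id $  — expand L → end id else
step 3: stack=$ P id else id end  input=end id else id $  — match end
step 4: stack=$ P id else id  input=id else id $  — match id
step 5: stack=$ P id else  input=else id $  — match else
step 6: stack=$ P id  input=id $  — match id
step 7: stack=$ P  input=$  — expand P → ε
Accept reached after 7 steps.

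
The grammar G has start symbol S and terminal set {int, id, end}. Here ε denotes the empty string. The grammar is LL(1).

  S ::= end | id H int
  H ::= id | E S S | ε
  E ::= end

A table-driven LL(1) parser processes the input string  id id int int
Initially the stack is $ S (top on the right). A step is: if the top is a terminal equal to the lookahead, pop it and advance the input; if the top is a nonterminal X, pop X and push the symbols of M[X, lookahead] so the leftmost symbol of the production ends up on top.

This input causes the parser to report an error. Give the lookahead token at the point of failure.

step 1: stack=$ S  input=id id int int $  — expand S ::= id H int
step 2: stack=$ int H id  input=id id int int $  — match id
step 3: stack=$ int H  input=id int int $  — expand H ::= id
step 4: stack=$ int id  input=id int int $  — match id
step 5: stack=$ int  input=int int $  — match int
step 6: stack=$  input=int $  — error: stack empty but input remains

int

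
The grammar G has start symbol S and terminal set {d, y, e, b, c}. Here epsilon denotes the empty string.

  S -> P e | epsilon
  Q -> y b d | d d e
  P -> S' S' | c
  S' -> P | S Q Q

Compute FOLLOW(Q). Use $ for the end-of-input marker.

{c, d, e, y}

FIRST(Q): from Q->y b d we get {y}; from Q->d d e we get {d}. So FIRST(Q) = {d, y}.
FIRST(S): from S->P e we get {c, d, y}; from S->epsilon we get {epsilon}. So FIRST(S) = {epsilon, c, d, y}.
FIRST(P): from P->S' S' we get {c, d, y}; from P->c we get {c}. So FIRST(P) = {c, d, y}.
FIRST(S'): from S'->P we get {c, d, y}; from S'->S Q Q we get {c, d, y}. So FIRST(S') = {c, d, y}.
FOLLOW(S) includes $ since S is the start symbol.
FOLLOW(S): in S'->S Q Q, S is followed by Q Q with FIRST {d, y}. Thus FOLLOW(S) = {$, d, y}.
FOLLOW(Q): in S'->S Q Q (occurrence 1), Q is followed by Q with FIRST {d, y}; in S'->S Q Q (occurrence 2), the suffix after Q is empty, so FOLLOW(Q) ⊇ FOLLOW(S') = {c, d, e, y}. Thus FOLLOW(Q) = {c, d, e, y}.
FOLLOW(P): in S->P e, P is followed by e with FIRST {e}; in S'->P, the suffix after P is empty, so FOLLOW(P) ⊇ FOLLOW(S') = {c, d, e, y}. Thus FOLLOW(P) = {c, d, e, y}.
FOLLOW(S'): in P->S' S' (occurrence 1), S' is followed by S' with FIRST {c, d, y}; in P->S' S' (occurrence 2), the suffix after S' is empty, so FOLLOW(S') ⊇ FOLLOW(P) = {c, d, e, y}. Thus FOLLOW(S') = {c, d, e, y}.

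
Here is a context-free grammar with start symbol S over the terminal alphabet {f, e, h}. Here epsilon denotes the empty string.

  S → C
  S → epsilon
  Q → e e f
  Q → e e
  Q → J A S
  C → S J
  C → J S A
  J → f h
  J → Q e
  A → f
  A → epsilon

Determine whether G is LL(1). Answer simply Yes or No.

No

FIRST(S) = {epsilon, e, f}
FIRST(Q) = {e, f}
FIRST(C) = {e, f}
FIRST(J) = {e, f}
FIRST(A) = {epsilon, f}
FOLLOW(S) = {$, e, f}
FOLLOW(Q) = {e}
FOLLOW(C) = {$, e, f}
FOLLOW(J) = {$, e, f}
FOLLOW(A) = {$, e, f}
Cell M[A, f] receives both A → f and A → epsilon — the grammar is not LL(1).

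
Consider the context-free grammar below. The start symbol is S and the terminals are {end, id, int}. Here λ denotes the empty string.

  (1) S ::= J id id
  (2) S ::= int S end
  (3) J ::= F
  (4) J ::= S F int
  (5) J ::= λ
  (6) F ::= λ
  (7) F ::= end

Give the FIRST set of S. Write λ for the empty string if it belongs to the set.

FIRST(F) = {λ, end}
FIRST(S) = {end, id, int}  (via J id id)
FIRST(J) = {λ, end, id, int}  (via F, S F int)

{end, id, int}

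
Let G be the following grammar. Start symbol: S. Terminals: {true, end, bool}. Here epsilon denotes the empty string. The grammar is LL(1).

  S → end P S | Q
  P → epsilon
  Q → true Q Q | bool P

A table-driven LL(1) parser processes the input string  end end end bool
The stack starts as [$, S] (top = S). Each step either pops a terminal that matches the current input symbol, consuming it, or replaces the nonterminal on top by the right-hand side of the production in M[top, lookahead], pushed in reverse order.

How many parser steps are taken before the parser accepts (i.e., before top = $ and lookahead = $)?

      Stack      Input               Action
   1  $ S        end end end bool $  expand S → end P S
   2  $ S P end  end end end bool $  match end
   3  $ S P      end end bool $      expand P → epsilon
   4  $ S        end end bool $      expand S → end P S
   5  $ S P end  end end bool $      match end
   6  $ S P      end bool $          expand P → epsilon
   7  $ S        end bool $          expand S → end P S
   8  $ S P end  end bool $          match end
   9  $ S P      bool $              expand P → epsilon
  10  $ S        bool $              expand S → Q
  11  $ Q        bool $              expand Q → bool P
  12  $ P bool   bool $              match bool
  13  $ P        $                   expand P → epsilon
Accept reached after 13 steps.

13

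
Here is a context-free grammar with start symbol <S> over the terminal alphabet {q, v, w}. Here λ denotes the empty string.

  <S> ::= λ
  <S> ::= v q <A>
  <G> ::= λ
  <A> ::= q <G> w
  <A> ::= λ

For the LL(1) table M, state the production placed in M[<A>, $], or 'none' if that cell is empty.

FIRST(<S>): from <S>::=λ we get {λ}; from <S>::=v q <A> we get {v}. So FIRST(<S>) = {λ, v}.
FIRST(<G>): from <G>::=λ we get {λ}. So FIRST(<G>) = {λ}.
FIRST(<A>): from <A>::=q <G> w we get {q}; from <A>::=λ we get {λ}. So FIRST(<A>) = {λ, q}.
FOLLOW(<S>) includes $ since <S> is the start symbol.
FOLLOW(<S>): <S> appears on no right-hand side. Thus FOLLOW(<S>) = {$}.
FOLLOW(<A>): in <S>::=v q <A>, the suffix after <A> is empty, so FOLLOW(<A>) ⊇ FOLLOW(<S>) = {$}. Thus FOLLOW(<A>) = {$}.
For <A> ::= q <G> w: FIRST(q <G> w) = {q}, so it goes in M[<A>, t] for t ∈ {q}.
For <A> ::= λ: FIRST(λ) = {λ}, so it goes in M[<A>, t] for t ∈ {}; since λ ∈ FIRST, also for every t ∈ FOLLOW(<A>) = {$}.

<A> ::= λ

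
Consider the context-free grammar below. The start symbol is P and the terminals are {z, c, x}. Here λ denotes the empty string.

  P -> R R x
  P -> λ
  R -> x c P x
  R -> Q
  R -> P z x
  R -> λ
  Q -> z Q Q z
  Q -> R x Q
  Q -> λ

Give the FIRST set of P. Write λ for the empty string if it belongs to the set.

{λ, x, z}

FIRST(P) = {λ, x, z}  (via R R x)
FIRST(R) = {λ, x, z}  (via Q, P z x)
FIRST(Q) = {λ, x, z}  (via R x Q)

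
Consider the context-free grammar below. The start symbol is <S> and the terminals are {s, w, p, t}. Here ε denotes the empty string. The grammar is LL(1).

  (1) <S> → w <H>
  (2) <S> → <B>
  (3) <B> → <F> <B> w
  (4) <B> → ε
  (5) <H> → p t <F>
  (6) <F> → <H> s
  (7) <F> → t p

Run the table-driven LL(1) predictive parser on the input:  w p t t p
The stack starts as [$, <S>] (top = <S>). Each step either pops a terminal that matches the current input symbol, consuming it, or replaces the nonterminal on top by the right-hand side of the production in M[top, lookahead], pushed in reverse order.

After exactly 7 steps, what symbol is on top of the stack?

step 1: stack=$ <S>  input=w p t t p $  — expand <S> → w <H>
step 2: stack=$ <H> w  input=w p t t p $  — match w
step 3: stack=$ <H>  input=p t t p $  — expand <H> → p t <F>
step 4: stack=$ <F> t p  input=p t t p $  — match p
step 5: stack=$ <F> t  input=t t p $  — match t
step 6: stack=$ <F>  input=t p $  — expand <F> → t p
step 7: stack=$ p t  input=t p $  — match t
Stack after step 7: $ p (top = p).

p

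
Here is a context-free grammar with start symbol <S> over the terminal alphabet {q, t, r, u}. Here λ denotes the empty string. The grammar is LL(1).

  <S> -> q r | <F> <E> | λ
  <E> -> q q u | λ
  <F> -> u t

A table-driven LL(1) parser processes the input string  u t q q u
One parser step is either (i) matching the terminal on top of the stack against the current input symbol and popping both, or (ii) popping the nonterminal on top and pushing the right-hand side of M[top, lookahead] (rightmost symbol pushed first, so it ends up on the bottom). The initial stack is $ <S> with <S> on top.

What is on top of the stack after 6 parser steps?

     Stack      Input        Action
  1  $ <S>      u t q q u $  expand <S> -> <F> <E>
  2  $ <E> <F>  u t q q u $  expand <F> -> u t
  3  $ <E> t u  u t q q u $  match u
  4  $ <E> t    t q q u $    match t
  5  $ <E>      q q u $      expand <E> -> q q u
  6  $ u q q    q q u $      match q
Stack after step 6: $ u q (top = q).

q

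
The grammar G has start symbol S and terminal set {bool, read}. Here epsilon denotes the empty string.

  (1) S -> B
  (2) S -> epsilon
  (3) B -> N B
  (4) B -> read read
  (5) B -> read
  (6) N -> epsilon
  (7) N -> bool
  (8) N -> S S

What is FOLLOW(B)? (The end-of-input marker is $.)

{$, bool, read}

FIRST(S): from S->B we get {bool, read}; from S->epsilon we get {epsilon}. So FIRST(S) = {epsilon, bool, read}.
FIRST(N): from N->epsilon we get {epsilon}; from N->bool we get {bool}; from N->S S we get {epsilon, bool, read}. So FIRST(N) = {epsilon, bool, read}.
FIRST(B): from B->N B we get {bool, read}; from B->read read we get {read}; from B->read we get {read}. So FIRST(B) = {bool, read}.
FOLLOW(S) includes $ since S is the start symbol.
FOLLOW(N): in B->N B, N is followed by B with FIRST {bool, read}. Thus FOLLOW(N) = {bool, read}.
FOLLOW(S): in N->S S (occurrence 1), S is followed by S with FIRST {epsilon, bool, read}; in N->S S (occurrence 1), the suffix after S is nullable, so FOLLOW(S) ⊇ FOLLOW(N) = {bool, read}; in N->S S (occurrence 2), the suffix after S is empty, so FOLLOW(S) ⊇ FOLLOW(N) = {bool, read}. Thus FOLLOW(S) = {$, bool, read}.
FOLLOW(B): in S->B, the suffix after B is empty, so FOLLOW(B) ⊇ FOLLOW(S) = {$, bool, read}; in B->N B, the suffix after B is empty (adds nothing new). Thus FOLLOW(B) = {$, bool, read}.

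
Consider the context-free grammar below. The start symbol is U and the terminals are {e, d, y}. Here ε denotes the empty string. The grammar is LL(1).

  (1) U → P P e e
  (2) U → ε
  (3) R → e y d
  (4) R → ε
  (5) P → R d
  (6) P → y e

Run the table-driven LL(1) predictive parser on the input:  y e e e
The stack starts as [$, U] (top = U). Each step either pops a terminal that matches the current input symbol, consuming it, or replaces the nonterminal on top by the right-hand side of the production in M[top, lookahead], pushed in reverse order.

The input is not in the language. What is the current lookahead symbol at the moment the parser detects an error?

e

     Stack          Input      Action
  1  $ U            y e e e $  expand U → P P e e
  2  $ e e P P      y e e e $  expand P → y e
  3  $ e e P e y    y e e e $  match y
  4  $ e e P e      e e e $    match e
  5  $ e e P        e e $      expand P → R d
  6  $ e e d R      e e $      expand R → e y d
  7  $ e e d d y e  e e $      match e
  8  $ e e d d y    e $        error: top is terminal y but lookahead is e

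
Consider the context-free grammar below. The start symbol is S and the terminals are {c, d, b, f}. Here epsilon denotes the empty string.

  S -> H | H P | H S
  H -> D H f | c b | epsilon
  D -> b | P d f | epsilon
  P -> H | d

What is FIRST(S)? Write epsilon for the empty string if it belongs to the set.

{epsilon, b, c, d, f}

FIRST(S) = {epsilon, b, c, d, f}  (via H, H P, H S)
FIRST(H) = {epsilon, b, c, d, f}  (via D H f)
FIRST(P) = {epsilon, b, c, d, f}  (via H)
FIRST(D) = {epsilon, b, c, d, f}  (via P d f)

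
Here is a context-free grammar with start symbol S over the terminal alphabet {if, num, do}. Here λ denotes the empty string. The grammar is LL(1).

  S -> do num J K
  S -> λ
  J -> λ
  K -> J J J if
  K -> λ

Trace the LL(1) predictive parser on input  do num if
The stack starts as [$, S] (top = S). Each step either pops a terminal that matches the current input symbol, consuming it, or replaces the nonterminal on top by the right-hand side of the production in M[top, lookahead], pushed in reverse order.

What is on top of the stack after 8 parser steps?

     Stack         Input        Action
  1  $ S           do num if $  expand S -> do num J K
  2  $ K J num do  do num if $  match do
  3  $ K J num     num if $     match num
  4  $ K J         if $         expand J -> λ
  5  $ K           if $         expand K -> J J J if
  6  $ if J J J    if $         expand J -> λ
  7  $ if J J      if $         expand J -> λ
  8  $ if J        if $         expand J -> λ
Stack after step 8: $ if (top = if).

if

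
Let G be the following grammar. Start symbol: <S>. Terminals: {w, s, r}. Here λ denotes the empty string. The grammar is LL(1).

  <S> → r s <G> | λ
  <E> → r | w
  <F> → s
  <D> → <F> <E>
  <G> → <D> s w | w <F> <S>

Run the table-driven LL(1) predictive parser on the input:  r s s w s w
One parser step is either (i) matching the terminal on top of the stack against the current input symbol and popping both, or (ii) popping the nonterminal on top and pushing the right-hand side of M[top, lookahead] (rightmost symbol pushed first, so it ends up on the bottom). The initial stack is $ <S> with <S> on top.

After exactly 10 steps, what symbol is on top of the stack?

      Stack          Input          Action
   1  $ <S>          r s s w s w $  expand <S> → r s <G>
   2  $ <G> s r      r s s w s w $  match r
   3  $ <G> s        s s w s w $    match s
   4  $ <G>          s w s w $      expand <G> → <D> s w
   5  $ w s <D>      s w s w $      expand <D> → <F> <E>
   6  $ w s <E> <F>  s w s w $      expand <F> → s
   7  $ w s <E> s    s w s w $      match s
   8  $ w s <E>      w s w $        expand <E> → w
   9  $ w s w        w s w $        match w
  10  $ w s          s w $          match s
Stack after step 10: $ w (top = w).

w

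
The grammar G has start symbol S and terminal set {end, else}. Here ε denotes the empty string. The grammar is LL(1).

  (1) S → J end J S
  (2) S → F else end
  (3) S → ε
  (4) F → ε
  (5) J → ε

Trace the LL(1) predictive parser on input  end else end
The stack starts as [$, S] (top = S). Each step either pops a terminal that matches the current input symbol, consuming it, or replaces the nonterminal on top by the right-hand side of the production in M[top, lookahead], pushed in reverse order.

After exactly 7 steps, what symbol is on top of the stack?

     Stack         Input           Action
  1  $ S           end else end $  expand S → J end J S
  2  $ S J end J   end else end $  expand J → ε
  3  $ S J end     end else end $  match end
  4  $ S J         else end $      expand J → ε
  5  $ S           else end $      expand S → F else end
  6  $ end else F  else end $      expand F → ε
  7  $ end else    else end $      match else
Stack after step 7: $ end (top = end).

end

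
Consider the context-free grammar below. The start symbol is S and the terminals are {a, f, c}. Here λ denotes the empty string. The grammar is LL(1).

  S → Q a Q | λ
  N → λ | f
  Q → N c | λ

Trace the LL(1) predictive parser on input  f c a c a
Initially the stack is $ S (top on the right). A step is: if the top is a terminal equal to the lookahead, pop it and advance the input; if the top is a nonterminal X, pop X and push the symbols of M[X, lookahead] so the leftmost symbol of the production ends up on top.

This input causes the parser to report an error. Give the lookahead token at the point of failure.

a

step 1: stack=$ S  input=f c a c a $  — expand S → Q a Q
step 2: stack=$ Q a Q  input=f c a c a $  — expand Q → N c
step 3: stack=$ Q a c N  input=f c a c a $  — expand N → f
step 4: stack=$ Q a c f  input=f c a c a $  — match f
step 5: stack=$ Q a c  input=c a c a $  — match c
step 6: stack=$ Q a  input=a c a $  — match a
step 7: stack=$ Q  input=c a $  — expand Q → N c
step 8: stack=$ c N  input=c a $  — expand N → λ
step 9: stack=$ c  input=c a $  — match c
step 10: stack=$  input=a $  — error: stack empty but input remains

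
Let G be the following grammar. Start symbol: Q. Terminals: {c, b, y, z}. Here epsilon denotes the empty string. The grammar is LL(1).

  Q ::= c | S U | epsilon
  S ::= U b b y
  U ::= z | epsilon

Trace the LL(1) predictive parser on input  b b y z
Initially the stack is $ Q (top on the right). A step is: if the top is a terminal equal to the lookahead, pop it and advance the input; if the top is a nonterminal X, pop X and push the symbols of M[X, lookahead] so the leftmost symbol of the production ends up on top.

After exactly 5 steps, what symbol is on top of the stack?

y

     Stack        Input      Action
  1  $ Q          b b y z $  expand Q ::= S U
  2  $ U S        b b y z $  expand S ::= U b b y
  3  $ U y b b U  b b y z $  expand U ::= epsilon
  4  $ U y b b    b b y z $  match b
  5  $ U y b      b y z $    match b
Stack after step 5: $ U y (top = y).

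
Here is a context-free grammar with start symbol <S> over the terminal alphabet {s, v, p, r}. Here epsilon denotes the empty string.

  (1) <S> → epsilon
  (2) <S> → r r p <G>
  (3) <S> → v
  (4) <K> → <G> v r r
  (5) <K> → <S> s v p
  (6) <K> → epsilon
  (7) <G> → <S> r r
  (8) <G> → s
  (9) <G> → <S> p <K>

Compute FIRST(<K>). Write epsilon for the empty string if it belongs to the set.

{epsilon, p, r, s, v}

FIRST(<S>) = {epsilon, r, v}
FIRST(<G>) = {p, r, s, v}  (via <S> r r, <S> p <K>)
FIRST(<K>) = {epsilon, p, r, s, v}  (via <G> v r r, <S> s v p)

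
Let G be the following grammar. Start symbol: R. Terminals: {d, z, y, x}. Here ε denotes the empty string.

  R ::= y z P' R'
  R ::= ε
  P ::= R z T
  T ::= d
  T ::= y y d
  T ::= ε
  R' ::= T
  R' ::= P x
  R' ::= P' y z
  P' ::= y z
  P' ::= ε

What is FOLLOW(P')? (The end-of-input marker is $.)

{$, d, y, z}

FIRST(R) = {ε, y}
FIRST(T) = {ε, d, y}
FIRST(P') = {ε, y}
FIRST(P) = {y, z}  (via R z T)
FIRST(R') = {ε, d, y, z}  (via T, P x, P' y z)
FOLLOW(R) includes $ since R is the start symbol.
FOLLOW(R): in P::=R z T, R is followed by z T with FIRST {z}. Thus FOLLOW(R) = {$, z}.
FOLLOW(P): in R'::=P x, P is followed by x with FIRST {x}. Thus FOLLOW(P) = {x}.
FOLLOW(R'): in R::=y z P' R', the suffix after R' is empty, so FOLLOW(R') ⊇ FOLLOW(R) = {$, z}. Thus FOLLOW(R') = {$, z}.
FOLLOW(T): in P::=R z T, the suffix after T is empty, so FOLLOW(T) ⊇ FOLLOW(P) = {x}; in R'::=T, the suffix after T is empty, so FOLLOW(T) ⊇ FOLLOW(R') = {$, z}. Thus FOLLOW(T) = {$, x, z}.
FOLLOW(P'): in R::=y z P' R', P' is followed by R' with FIRST {ε, d, y, z}; in R::=y z P' R', the suffix after P' is nullable, so FOLLOW(P') ⊇ FOLLOW(R) = {$, z}; in R'::=P' y z, P' is followed by y z with FIRST {y}. Thus FOLLOW(P') = {$, d, y, z}.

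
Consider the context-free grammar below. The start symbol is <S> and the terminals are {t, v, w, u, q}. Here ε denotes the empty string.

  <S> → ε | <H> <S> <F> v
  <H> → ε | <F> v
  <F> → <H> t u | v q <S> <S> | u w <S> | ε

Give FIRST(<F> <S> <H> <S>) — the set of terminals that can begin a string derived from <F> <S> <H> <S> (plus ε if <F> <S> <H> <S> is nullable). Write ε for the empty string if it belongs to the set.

FIRST(<S>): from <S>→ε we get {ε}; from <S>→<H> <S> <F> v we get {t, u, v}. So FIRST(<S>) = {ε, t, u, v}.
FIRST(<H>): from <H>→ε we get {ε}; from <H>→<F> v we get {t, u, v}. So FIRST(<H>) = {ε, t, u, v}.
FIRST(<F>): from <F>→<H> t u we get {t, u, v}; from <F>→v q <S> <S> we get {v}; from <F>→u w <S> we get {u}; from <F>→ε we get {ε}. So FIRST(<F>) = {ε, t, u, v}.
FIRST(<F> <S> <H> <S>): take FIRST of each symbol in turn, carrying on past any symbol whose FIRST contains ε; result {ε, t, u, v}.

{ε, t, u, v}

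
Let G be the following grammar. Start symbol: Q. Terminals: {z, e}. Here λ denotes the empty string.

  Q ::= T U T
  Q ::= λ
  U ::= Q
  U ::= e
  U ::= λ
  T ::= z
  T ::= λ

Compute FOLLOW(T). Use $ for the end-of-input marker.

{$, e, z}

FIRST(T): from T::=z we get {z}; from T::=λ we get {λ}. So FIRST(T) = {λ, z}.
FIRST(Q): from Q::=T U T we get {λ, e, z}; from Q::=λ we get {λ}. So FIRST(Q) = {λ, e, z}.
FIRST(U): from U::=Q we get {λ, e, z}; from U::=e we get {e}; from U::=λ we get {λ}. So FIRST(U) = {λ, e, z}.
FOLLOW(Q) includes $ since Q is the start symbol.
FOLLOW(Q): in U::=Q, the suffix after Q is empty, so FOLLOW(Q) ⊇ FOLLOW(U) = {$, z}. Thus FOLLOW(Q) = {$, z}.
FOLLOW(U): in Q::=T U T, U is followed by T with FIRST {λ, z}; in Q::=T U T, the suffix after U is nullable, so FOLLOW(U) ⊇ FOLLOW(Q) = {$, z}. Thus FOLLOW(U) = {$, z}.
FOLLOW(T): in Q::=T U T (occurrence 1), T is followed by U T with FIRST {λ, e, z}; in Q::=T U T (occurrence 1), the suffix after T is nullable, so FOLLOW(T) ⊇ FOLLOW(Q) = {$, z}; in Q::=T U T (occurrence 2), the suffix after T is empty, so FOLLOW(T) ⊇ FOLLOW(Q) = {$, z}. Thus FOLLOW(T) = {$, e, z}.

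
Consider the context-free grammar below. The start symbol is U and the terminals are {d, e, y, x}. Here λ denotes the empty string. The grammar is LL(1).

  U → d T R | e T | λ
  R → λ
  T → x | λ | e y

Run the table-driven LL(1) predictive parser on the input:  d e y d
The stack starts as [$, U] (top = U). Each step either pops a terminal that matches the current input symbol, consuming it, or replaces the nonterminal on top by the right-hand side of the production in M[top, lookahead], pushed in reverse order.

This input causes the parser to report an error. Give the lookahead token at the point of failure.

d

step 1: stack=$ U  input=d e y d $  — expand U → d T R
step 2: stack=$ R T d  input=d e y d $  — match d
step 3: stack=$ R T  input=e y d $  — expand T → e y
step 4: stack=$ R y e  input=e y d $  — match e
step 5: stack=$ R y  input=y d $  — match y
step 6: stack=$ R  input=d $  — error: M[R, d] is empty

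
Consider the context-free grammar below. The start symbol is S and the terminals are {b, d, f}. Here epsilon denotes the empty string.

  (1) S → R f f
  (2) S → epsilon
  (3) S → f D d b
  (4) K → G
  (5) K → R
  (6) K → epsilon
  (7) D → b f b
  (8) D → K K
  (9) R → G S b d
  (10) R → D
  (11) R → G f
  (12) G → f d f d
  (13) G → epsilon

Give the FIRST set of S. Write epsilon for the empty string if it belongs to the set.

FIRST(G): from G→f d f d we get {f}; from G→epsilon we get {epsilon}. So FIRST(G) = {epsilon, f}.
FIRST(S): from S→R f f we get {b, f}; from S→epsilon we get {epsilon}; from S→f D d b we get {f}. So FIRST(S) = {epsilon, b, f}.
FIRST(K): from K→G we get {epsilon, f}; from K→R we get {epsilon, b, f}; from K→epsilon we get {epsilon}. So FIRST(K) = {epsilon, b, f}.
FIRST(D): from D→b f b we get {b}; from D→K K we get {epsilon, b, f}. So FIRST(D) = {epsilon, b, f}.
FIRST(R): from R→G S b d we get {b, f}; from R→D we get {epsilon, b, f}; from R→G f we get {f}. So FIRST(R) = {epsilon, b, f}.

{epsilon, b, f}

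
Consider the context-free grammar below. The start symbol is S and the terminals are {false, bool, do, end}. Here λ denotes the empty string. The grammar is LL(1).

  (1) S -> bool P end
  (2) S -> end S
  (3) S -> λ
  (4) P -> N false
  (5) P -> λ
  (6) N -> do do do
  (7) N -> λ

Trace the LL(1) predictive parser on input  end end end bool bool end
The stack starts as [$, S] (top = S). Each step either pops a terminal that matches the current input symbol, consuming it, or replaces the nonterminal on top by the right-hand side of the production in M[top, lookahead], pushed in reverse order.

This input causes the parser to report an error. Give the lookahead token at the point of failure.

bool

     Stack         Input                        Action
  1  $ S           end end end bool bool end $  expand S -> end S
  2  $ S end       end end end bool bool end $  match end
  3  $ S           end end bool bool end $      expand S -> end S
  4  $ S end       end end bool bool end $      match end
  5  $ S           end bool bool end $          expand S -> end S
  6  $ S end       end bool bool end $          match end
  7  $ S           bool bool end $              expand S -> bool P end
  8  $ end P bool  bool bool end $              match bool
  9  $ end P       bool end $                   error: M[P, bool] is empty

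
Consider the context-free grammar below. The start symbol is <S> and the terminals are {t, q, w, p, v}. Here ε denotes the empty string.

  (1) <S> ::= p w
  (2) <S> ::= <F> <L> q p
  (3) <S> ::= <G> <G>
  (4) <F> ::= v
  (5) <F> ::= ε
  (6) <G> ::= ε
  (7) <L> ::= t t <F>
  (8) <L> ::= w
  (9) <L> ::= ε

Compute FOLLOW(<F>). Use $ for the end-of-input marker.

{q, t, w}

FIRST(<F>) = {ε, v}
FIRST(<G>) = {ε}
FIRST(<L>) = {ε, t, w}
FIRST(<S>) = {ε, p, q, t, v, w}  (via <F> <L> q p, <G> <G>)
FOLLOW(<S>) includes $ since <S> is the start symbol.
FOLLOW(<S>): <S> appears on no right-hand side. Thus FOLLOW(<S>) = {$}.
FOLLOW(<G>): in <S>::=<G> <G> (occurrence 1), <G> is followed by <G> with FIRST {ε}; in <S>::=<G> <G> (occurrence 1), the suffix after <G> is nullable, so FOLLOW(<G>) ⊇ FOLLOW(<S>) = {$}; in <S>::=<G> <G> (occurrence 2), the suffix after <G> is empty, so FOLLOW(<G>) ⊇ FOLLOW(<S>) = {$}. Thus FOLLOW(<G>) = {$}.
FOLLOW(<L>): in <S>::=<F> <L> q p, <L> is followed by q p with FIRST {q}. Thus FOLLOW(<L>) = {q}.
FOLLOW(<F>): in <S>::=<F> <L> q p, <F> is followed by <L> q p with FIRST {q, t, w}; in <L>::=t t <F>, the suffix after <F> is empty, so FOLLOW(<F>) ⊇ FOLLOW(<L>) = {q}. Thus FOLLOW(<F>) = {q, t, w}.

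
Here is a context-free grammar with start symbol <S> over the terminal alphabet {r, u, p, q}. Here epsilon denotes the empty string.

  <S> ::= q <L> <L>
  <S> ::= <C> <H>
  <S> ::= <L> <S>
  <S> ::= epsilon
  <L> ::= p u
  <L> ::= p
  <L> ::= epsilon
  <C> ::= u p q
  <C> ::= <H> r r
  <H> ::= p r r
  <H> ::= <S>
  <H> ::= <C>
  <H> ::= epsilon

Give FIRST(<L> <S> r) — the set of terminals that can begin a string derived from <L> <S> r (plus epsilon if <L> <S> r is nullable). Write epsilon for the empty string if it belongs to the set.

FIRST(<L>): from <L>::=p u we get {p}; from <L>::=p we get {p}; from <L>::=epsilon we get {epsilon}. So FIRST(<L>) = {epsilon, p}.
FIRST(<S>): from <S>::=q <L> <L> we get {q}; from <S>::=<C> <H> we get {p, q, r, u}; from <S>::=<L> <S> we get {epsilon, p, q, r, u}; from <S>::=epsilon we get {epsilon}. So FIRST(<S>) = {epsilon, p, q, r, u}.
FIRST(<C>): from <C>::=u p q we get {u}; from <C>::=<H> r r we get {p, q, r, u}. So FIRST(<C>) = {p, q, r, u}.
FIRST(<H>): from <H>::=p r r we get {p}; from <H>::=<S> we get {epsilon, p, q, r, u}; from <H>::=<C> we get {p, q, r, u}; from <H>::=epsilon we get {epsilon}. So FIRST(<H>) = {epsilon, p, q, r, u}.
FIRST(<L> <S> r): take FIRST of each symbol in turn, carrying on past any symbol whose FIRST contains epsilon; result {p, q, r, u}.

{p, q, r, u}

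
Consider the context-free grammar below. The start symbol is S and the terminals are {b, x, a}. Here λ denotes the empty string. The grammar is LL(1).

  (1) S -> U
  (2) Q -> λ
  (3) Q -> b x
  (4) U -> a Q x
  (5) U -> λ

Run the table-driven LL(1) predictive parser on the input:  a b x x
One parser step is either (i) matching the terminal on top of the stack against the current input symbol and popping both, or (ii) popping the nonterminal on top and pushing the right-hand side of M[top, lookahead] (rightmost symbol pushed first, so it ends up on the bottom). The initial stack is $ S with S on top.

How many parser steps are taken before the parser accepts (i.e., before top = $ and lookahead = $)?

     Stack    Input      Action
  1  $ S      a b x x $  expand S -> U
  2  $ U      a b x x $  expand U -> a Q x
  3  $ x Q a  a b x x $  match a
  4  $ x Q    b x x $    expand Q -> b x
  5  $ x x b  b x x $    match b
  6  $ x x    x x $      match x
  7  $ x      x $        match x
Accept reached after 7 steps.

7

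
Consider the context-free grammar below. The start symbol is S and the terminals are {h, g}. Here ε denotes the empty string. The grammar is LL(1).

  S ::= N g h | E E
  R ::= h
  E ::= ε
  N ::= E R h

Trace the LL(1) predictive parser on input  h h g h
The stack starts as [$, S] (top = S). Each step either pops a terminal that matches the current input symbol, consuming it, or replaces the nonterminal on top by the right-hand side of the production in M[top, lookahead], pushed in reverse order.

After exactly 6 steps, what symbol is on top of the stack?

     Stack        Input      Action
  1  $ S          h h g h $  expand S ::= N g h
  2  $ h g N      h h g h $  expand N ::= E R h
  3  $ h g h R E  h h g h $  expand E ::= ε
  4  $ h g h R    h h g h $  expand R ::= h
  5  $ h g h h    h h g h $  match h
  6  $ h g h      h g h $    match h
Stack after step 6: $ h g (top = g).

g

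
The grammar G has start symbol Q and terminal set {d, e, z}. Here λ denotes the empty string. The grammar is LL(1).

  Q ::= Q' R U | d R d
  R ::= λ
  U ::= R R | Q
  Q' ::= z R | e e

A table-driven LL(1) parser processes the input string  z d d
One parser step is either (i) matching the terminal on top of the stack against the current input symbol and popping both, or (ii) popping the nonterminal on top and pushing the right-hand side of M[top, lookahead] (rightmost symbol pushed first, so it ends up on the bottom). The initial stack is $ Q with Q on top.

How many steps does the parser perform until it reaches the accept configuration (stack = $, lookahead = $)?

10

      Stack      Input    Action
   1  $ Q        z d d $  expand Q ::= Q' R U
   2  $ U R Q'   z d d $  expand Q' ::= z R
   3  $ U R R z  z d d $  match z
   4  $ U R R    d d $    expand R ::= λ
   5  $ U R      d d $    expand R ::= λ
   6  $ U        d d $    expand U ::= Q
   7  $ Q        d d $    expand Q ::= d R d
   8  $ d R d    d d $    match d
   9  $ d R      d $      expand R ::= λ
  10  $ d        d $      match d
Accept reached after 10 steps.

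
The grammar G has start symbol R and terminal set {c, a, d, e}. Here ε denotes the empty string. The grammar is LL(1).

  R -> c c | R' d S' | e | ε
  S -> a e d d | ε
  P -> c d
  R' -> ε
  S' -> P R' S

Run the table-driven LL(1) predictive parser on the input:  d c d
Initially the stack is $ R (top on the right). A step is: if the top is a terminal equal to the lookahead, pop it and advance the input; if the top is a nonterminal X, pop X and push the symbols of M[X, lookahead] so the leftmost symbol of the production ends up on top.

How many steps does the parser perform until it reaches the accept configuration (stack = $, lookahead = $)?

9

     Stack       Input    Action
  1  $ R         d c d $  expand R -> R' d S'
  2  $ S' d R'   d c d $  expand R' -> ε
  3  $ S' d      d c d $  match d
  4  $ S'        c d $    expand S' -> P R' S
  5  $ S R' P    c d $    expand P -> c d
  6  $ S R' d c  c d $    match c
  7  $ S R' d    d $      match d
  8  $ S R'      $        expand R' -> ε
  9  $ S         $        expand S -> ε
Accept reached after 9 steps.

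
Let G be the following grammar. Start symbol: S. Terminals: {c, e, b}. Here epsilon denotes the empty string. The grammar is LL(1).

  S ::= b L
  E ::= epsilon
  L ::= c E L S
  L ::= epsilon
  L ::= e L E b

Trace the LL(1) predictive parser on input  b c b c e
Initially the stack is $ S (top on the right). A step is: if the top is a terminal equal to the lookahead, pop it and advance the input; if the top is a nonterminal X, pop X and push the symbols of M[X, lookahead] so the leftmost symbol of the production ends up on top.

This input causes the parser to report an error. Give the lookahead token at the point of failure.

step 1: stack=$ S  input=b c b c e $  — expand S ::= b L
step 2: stack=$ L b  input=b c b c e $  — match b
step 3: stack=$ L  input=c b c e $  — expand L ::= c E L S
step 4: stack=$ S L E c  input=c b c e $  — match c
step 5: stack=$ S L E  input=b c e $  — expand E ::= epsilon
step 6: stack=$ S L  input=b c e $  — expand L ::= epsilon
step 7: stack=$ S  input=b c e $  — expand S ::= b L
step 8: stack=$ L b  input=b c e $  — match b
step 9: stack=$ L  input=c e $  — expand L ::= c E L S
step 10: stack=$ S L E c  input=c e $  — match c
step 11: stack=$ S L E  input=e $  — expand E ::= epsilon
step 12: stack=$ S L  input=e $  — expand L ::= e L E b
step 13: stack=$ S b E L e  input=e $  — match e
step 14: stack=$ S b E L  input=$  — expand L ::= epsilon
step 15: stack=$ S b E  input=$  — error: M[E, $] is empty

$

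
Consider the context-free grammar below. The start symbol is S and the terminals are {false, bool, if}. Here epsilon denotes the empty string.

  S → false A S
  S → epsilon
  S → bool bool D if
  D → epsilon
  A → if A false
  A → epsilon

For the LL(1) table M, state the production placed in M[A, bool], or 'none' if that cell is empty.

FIRST(S): from S→false A S we get {false}; from S→epsilon we get {epsilon}; from S→bool bool D if we get {bool}. So FIRST(S) = {epsilon, bool, false}.
FIRST(D): from D→epsilon we get {epsilon}. So FIRST(D) = {epsilon}.
FIRST(A): from A→if A false we get {if}; from A→epsilon we get {epsilon}. So FIRST(A) = {epsilon, if}.
FOLLOW(S) includes $ since S is the start symbol.
FOLLOW(S): in S→false A S, the suffix after S is empty (adds nothing new). Thus FOLLOW(S) = {$}.
FOLLOW(A): in S→false A S, A is followed by S with FIRST {epsilon, bool, false}; in S→false A S, the suffix after A is nullable, so FOLLOW(A) ⊇ FOLLOW(S) = {$}; in A→if A false, A is followed by false with FIRST {false}. Thus FOLLOW(A) = {$, bool, false}.
For A → if A false: FIRST(if A false) = {if}, so it goes in M[A, t] for t ∈ {if}.
For A → epsilon: FIRST(epsilon) = {epsilon}, so it goes in M[A, t] for t ∈ {}; since epsilon ∈ FIRST, also for every t ∈ FOLLOW(A) = {$, bool, false}.

A → epsilon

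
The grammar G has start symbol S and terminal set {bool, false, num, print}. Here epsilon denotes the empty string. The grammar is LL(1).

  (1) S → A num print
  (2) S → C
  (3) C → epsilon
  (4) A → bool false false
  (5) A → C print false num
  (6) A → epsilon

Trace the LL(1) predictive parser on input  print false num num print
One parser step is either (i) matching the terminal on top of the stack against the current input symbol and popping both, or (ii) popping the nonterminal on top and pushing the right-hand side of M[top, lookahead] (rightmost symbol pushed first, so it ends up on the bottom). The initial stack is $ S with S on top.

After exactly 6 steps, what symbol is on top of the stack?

step 1: stack=$ S  input=print false num num print $  — expand S → A num print
step 2: stack=$ print num A  input=print false num num print $  — expand A → C print false num
step 3: stack=$ print num num false print C  input=print false num num print $  — expand C → epsilon
step 4: stack=$ print num num false print  input=print false num num print $  — match print
step 5: stack=$ print num num false  input=false num num print $  — match false
step 6: stack=$ print num num  input=num num print $  — match num
Stack after step 6: $ print num (top = num).

num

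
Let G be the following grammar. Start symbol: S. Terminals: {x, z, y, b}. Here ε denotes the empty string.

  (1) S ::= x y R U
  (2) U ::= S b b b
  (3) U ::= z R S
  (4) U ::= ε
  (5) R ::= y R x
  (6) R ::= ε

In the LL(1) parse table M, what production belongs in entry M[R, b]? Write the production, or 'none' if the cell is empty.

R ::= ε

FIRST(S) = {x}
FIRST(R) = {ε, y}
FIRST(U) = {ε, x, z}  (via S b b b)
FOLLOW(S) includes $ since S is the start symbol.
FOLLOW(S): in U::=S b b b, S is followed by b b b with FIRST {b}; in U::=z R S, the suffix after S is empty, so FOLLOW(S) ⊇ FOLLOW(U) = {$, b}. Thus FOLLOW(S) = {$, b}.
FOLLOW(R): in S::=x y R U, R is followed by U with FIRST {ε, x, z}; in S::=x y R U, the suffix after R is nullable, so FOLLOW(R) ⊇ FOLLOW(S) = {$, b}; in U::=z R S, R is followed by S with FIRST {x}; in R::=y R x, R is followed by x with FIRST {x}. Thus FOLLOW(R) = {$, b, x, z}.
For R ::= y R x: FIRST(y R x) = {y}, so it goes in M[R, t] for t ∈ {y}.
For R ::= ε: FIRST(ε) = {ε}, so it goes in M[R, t] for t ∈ {}; since ε ∈ FIRST, also for every t ∈ FOLLOW(R) = {$, b, x, z}.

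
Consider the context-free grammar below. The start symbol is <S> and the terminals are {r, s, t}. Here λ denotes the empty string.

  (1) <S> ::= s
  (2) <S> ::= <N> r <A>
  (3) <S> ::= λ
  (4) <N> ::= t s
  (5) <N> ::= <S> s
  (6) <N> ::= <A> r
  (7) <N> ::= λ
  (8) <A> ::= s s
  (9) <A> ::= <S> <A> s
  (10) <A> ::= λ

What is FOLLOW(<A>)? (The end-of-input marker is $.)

FIRST(<S>) = {λ, r, s, t}  (via <N> r <A>)
FIRST(<A>) = {λ, r, s, t}  (via <S> <A> s)
FIRST(<N>) = {λ, r, s, t}  (via <S> s, <A> r)
FOLLOW(<S>) includes $ since <S> is the start symbol.
FOLLOW(<S>): in <N>::=<S> s, <S> is followed by s with FIRST {s}; in <A>::=<S> <A> s, <S> is followed by <A> s with FIRST {r, s, t}. Thus FOLLOW(<S>) = {$, r, s, t}.
FOLLOW(<N>): in <S>::=<N> r <A>, <N> is followed by r <A> with FIRST {r}. Thus FOLLOW(<N>) = {r}.
FOLLOW(<A>): in <S>::=<N> r <A>, the suffix after <A> is empty, so FOLLOW(<A>) ⊇ FOLLOW(<S>) = {$, r, s, t}; in <N>::=<A> r, <A> is followed by r with FIRST {r}; in <A>::=<S> <A> s, <A> is followed by s with FIRST {s}. Thus FOLLOW(<A>) = {$, r, s, t}.

{$, r, s, t}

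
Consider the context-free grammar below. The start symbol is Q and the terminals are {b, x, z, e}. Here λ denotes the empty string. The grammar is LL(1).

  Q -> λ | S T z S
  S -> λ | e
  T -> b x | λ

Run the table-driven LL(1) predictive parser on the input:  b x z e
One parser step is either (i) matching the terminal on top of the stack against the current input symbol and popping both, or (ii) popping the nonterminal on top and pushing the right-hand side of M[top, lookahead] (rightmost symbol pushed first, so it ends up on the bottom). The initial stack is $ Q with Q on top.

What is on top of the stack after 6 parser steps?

S

step 1: stack=$ Q  input=b x z e $  — expand Q -> S T z S
step 2: stack=$ S z T S  input=b x z e $  — expand S -> λ
step 3: stack=$ S z T  input=b x z e $  — expand T -> b x
step 4: stack=$ S z x b  input=b x z e $  — match b
step 5: stack=$ S z x  input=x z e $  — match x
step 6: stack=$ S z  input=z e $  — match z
Stack after step 6: $ S (top = S).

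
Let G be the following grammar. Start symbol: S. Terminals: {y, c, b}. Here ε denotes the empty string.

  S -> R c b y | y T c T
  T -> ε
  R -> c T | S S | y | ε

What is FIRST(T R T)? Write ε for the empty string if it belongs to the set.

FIRST(T): from T->ε we get {ε}. So FIRST(T) = {ε}.
FIRST(S): from S->R c b y we get {c, y}; from S->y T c T we get {y}. So FIRST(S) = {c, y}.
FIRST(R): from R->c T we get {c}; from R->S S we get {c, y}; from R->y we get {y}; from R->ε we get {ε}. So FIRST(R) = {ε, c, y}.
FIRST(T R T): take FIRST of each symbol in turn, carrying on past any symbol whose FIRST contains ε; result {ε, c, y}.

{ε, c, y}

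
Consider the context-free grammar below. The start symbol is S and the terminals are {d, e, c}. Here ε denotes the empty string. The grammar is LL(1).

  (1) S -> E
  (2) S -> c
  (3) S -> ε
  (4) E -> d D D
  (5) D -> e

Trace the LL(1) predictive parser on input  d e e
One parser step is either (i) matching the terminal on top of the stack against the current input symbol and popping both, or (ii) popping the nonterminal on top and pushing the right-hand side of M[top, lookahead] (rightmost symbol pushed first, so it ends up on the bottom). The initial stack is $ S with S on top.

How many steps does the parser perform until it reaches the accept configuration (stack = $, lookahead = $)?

     Stack    Input    Action
  1  $ S      d e e $  expand S -> E
  2  $ E      d e e $  expand E -> d D D
  3  $ D D d  d e e $  match d
  4  $ D D    e e $    expand D -> e
  5  $ D e    e e $    match e
  6  $ D      e $      expand D -> e
  7  $ e      e $      match e
Accept reached after 7 steps.

7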